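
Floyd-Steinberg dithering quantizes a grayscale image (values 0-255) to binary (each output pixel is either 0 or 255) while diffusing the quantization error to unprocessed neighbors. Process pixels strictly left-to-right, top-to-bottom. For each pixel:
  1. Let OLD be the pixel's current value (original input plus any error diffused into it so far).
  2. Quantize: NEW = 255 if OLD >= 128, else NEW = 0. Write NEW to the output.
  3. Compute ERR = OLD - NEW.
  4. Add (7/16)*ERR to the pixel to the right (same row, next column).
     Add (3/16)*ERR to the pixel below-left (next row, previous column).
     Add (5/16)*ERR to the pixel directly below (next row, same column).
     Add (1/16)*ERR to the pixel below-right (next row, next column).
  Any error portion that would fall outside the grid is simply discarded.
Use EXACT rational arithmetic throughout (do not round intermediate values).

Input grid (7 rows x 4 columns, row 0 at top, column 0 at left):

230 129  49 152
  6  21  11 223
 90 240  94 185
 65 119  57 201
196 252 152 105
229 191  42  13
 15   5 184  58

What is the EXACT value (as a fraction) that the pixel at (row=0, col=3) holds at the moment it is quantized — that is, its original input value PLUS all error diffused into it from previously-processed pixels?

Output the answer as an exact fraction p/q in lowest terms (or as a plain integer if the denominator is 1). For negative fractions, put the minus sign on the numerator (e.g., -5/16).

(0,0): OLD=230 → NEW=255, ERR=-25
(0,1): OLD=1889/16 → NEW=0, ERR=1889/16
(0,2): OLD=25767/256 → NEW=0, ERR=25767/256
(0,3): OLD=802961/4096 → NEW=255, ERR=-241519/4096
Target (0,3): original=152, with diffused error = 802961/4096

Answer: 802961/4096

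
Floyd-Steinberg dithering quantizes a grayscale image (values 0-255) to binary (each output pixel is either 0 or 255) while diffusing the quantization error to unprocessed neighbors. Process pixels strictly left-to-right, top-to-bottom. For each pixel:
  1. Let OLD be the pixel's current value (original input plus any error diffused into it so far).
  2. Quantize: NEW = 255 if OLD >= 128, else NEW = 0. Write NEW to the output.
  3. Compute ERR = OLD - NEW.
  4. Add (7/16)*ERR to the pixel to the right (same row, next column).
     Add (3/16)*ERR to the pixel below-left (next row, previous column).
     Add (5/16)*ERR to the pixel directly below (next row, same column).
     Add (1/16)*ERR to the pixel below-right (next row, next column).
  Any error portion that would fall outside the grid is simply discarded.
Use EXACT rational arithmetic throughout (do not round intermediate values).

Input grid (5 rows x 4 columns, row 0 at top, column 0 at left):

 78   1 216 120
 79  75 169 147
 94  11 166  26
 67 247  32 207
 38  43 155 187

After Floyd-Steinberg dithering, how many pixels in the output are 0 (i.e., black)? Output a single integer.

Answer: 12

Derivation:
(0,0): OLD=78 → NEW=0, ERR=78
(0,1): OLD=281/8 → NEW=0, ERR=281/8
(0,2): OLD=29615/128 → NEW=255, ERR=-3025/128
(0,3): OLD=224585/2048 → NEW=0, ERR=224585/2048
(1,0): OLD=14075/128 → NEW=0, ERR=14075/128
(1,1): OLD=137757/1024 → NEW=255, ERR=-123363/1024
(1,2): OLD=4314401/32768 → NEW=255, ERR=-4041439/32768
(1,3): OLD=65972663/524288 → NEW=0, ERR=65972663/524288
(2,0): OLD=1733007/16384 → NEW=0, ERR=1733007/16384
(2,1): OLD=1770069/524288 → NEW=0, ERR=1770069/524288
(2,2): OLD=152042553/1048576 → NEW=255, ERR=-115344327/1048576
(2,3): OLD=159197909/16777216 → NEW=0, ERR=159197909/16777216
(3,0): OLD=844628063/8388608 → NEW=0, ERR=844628063/8388608
(3,1): OLD=37324816513/134217728 → NEW=255, ERR=3099295873/134217728
(3,2): OLD=20868066047/2147483648 → NEW=0, ERR=20868066047/2147483648
(3,3): OLD=7124203784569/34359738368 → NEW=255, ERR=-1637529499271/34359738368
(4,0): OLD=158472511283/2147483648 → NEW=0, ERR=158472511283/2147483648
(4,1): OLD=1556774490457/17179869184 → NEW=0, ERR=1556774490457/17179869184
(4,2): OLD=104557270548473/549755813888 → NEW=255, ERR=-35630461992967/549755813888
(4,3): OLD=1269796026168479/8796093022208 → NEW=255, ERR=-973207694494561/8796093022208
Output grid:
  Row 0: ..#.  (3 black, running=3)
  Row 1: .##.  (2 black, running=5)
  Row 2: ..#.  (3 black, running=8)
  Row 3: .#.#  (2 black, running=10)
  Row 4: ..##  (2 black, running=12)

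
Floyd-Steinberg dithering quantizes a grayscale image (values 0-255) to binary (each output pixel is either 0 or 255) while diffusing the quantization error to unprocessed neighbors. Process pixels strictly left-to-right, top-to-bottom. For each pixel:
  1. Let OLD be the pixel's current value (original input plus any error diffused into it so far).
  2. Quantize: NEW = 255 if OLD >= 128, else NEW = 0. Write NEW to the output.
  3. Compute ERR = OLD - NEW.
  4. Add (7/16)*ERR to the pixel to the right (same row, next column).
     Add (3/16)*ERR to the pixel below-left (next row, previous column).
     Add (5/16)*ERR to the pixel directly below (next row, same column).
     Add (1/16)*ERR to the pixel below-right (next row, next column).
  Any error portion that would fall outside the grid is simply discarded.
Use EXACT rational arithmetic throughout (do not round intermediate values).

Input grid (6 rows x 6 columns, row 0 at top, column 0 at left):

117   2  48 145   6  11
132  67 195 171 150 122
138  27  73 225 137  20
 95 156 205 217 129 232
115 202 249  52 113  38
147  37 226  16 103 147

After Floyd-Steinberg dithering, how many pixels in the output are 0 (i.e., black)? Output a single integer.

(0,0): OLD=117 → NEW=0, ERR=117
(0,1): OLD=851/16 → NEW=0, ERR=851/16
(0,2): OLD=18245/256 → NEW=0, ERR=18245/256
(0,3): OLD=721635/4096 → NEW=255, ERR=-322845/4096
(0,4): OLD=-1866699/65536 → NEW=0, ERR=-1866699/65536
(0,5): OLD=-1532557/1048576 → NEW=0, ERR=-1532557/1048576
(1,0): OLD=45705/256 → NEW=255, ERR=-19575/256
(1,1): OLD=145087/2048 → NEW=0, ERR=145087/2048
(1,2): OLD=15519659/65536 → NEW=255, ERR=-1192021/65536
(1,3): OLD=36051343/262144 → NEW=255, ERR=-30795377/262144
(1,4): OLD=1417729933/16777216 → NEW=0, ERR=1417729933/16777216
(1,5): OLD=42072755659/268435456 → NEW=255, ERR=-26378285621/268435456
(2,0): OLD=4174245/32768 → NEW=0, ERR=4174245/32768
(2,1): OLD=101377639/1048576 → NEW=0, ERR=101377639/1048576
(2,2): OLD=1543758581/16777216 → NEW=0, ERR=1543758581/16777216
(2,3): OLD=32648899725/134217728 → NEW=255, ERR=-1576620915/134217728
(2,4): OLD=569086898471/4294967296 → NEW=255, ERR=-526129762009/4294967296
(2,5): OLD=-4055842786175/68719476736 → NEW=0, ERR=-4055842786175/68719476736
(3,0): OLD=2565847637/16777216 → NEW=255, ERR=-1712342443/16777216
(3,1): OLD=22384117169/134217728 → NEW=255, ERR=-11841403471/134217728
(3,2): OLD=213670570915/1073741824 → NEW=255, ERR=-60133594205/1073741824
(3,3): OLD=11792939378281/68719476736 → NEW=255, ERR=-5730527189399/68719476736
(3,4): OLD=23329085214793/549755813888 → NEW=0, ERR=23329085214793/549755813888
(3,5): OLD=1974418856671655/8796093022208 → NEW=255, ERR=-268584863991385/8796093022208
(4,0): OLD=142942711387/2147483648 → NEW=0, ERR=142942711387/2147483648
(4,1): OLD=6413972454431/34359738368 → NEW=255, ERR=-2347760829409/34359738368
(4,2): OLD=198412613413549/1099511627776 → NEW=255, ERR=-81962851669331/1099511627776
(4,3): OLD=-38990751704767/17592186044416 → NEW=0, ERR=-38990751704767/17592186044416
(4,4): OLD=32187866596303185/281474976710656 → NEW=0, ERR=32187866596303185/281474976710656
(4,5): OLD=365422765405553559/4503599627370496 → NEW=0, ERR=365422765405553559/4503599627370496
(5,0): OLD=85206239064269/549755813888 → NEW=255, ERR=-54981493477171/549755813888
(5,1): OLD=-667173644520291/17592186044416 → NEW=0, ERR=-667173644520291/17592186044416
(5,2): OLD=25533537645824015/140737488355328 → NEW=255, ERR=-10354521884784625/140737488355328
(5,3): OLD=-443862723877355/4503599627370496 → NEW=0, ERR=-443862723877355/4503599627370496
(5,4): OLD=1385017642290491381/9007199254740992 → NEW=255, ERR=-911818167668461579/9007199254740992
(5,5): OLD=19486444858608819641/144115188075855872 → NEW=255, ERR=-17262928100734427719/144115188075855872
Output grid:
  Row 0: ...#..  (5 black, running=5)
  Row 1: #.##.#  (2 black, running=7)
  Row 2: ...##.  (4 black, running=11)
  Row 3: ####.#  (1 black, running=12)
  Row 4: .##...  (4 black, running=16)
  Row 5: #.#.##  (2 black, running=18)

Answer: 18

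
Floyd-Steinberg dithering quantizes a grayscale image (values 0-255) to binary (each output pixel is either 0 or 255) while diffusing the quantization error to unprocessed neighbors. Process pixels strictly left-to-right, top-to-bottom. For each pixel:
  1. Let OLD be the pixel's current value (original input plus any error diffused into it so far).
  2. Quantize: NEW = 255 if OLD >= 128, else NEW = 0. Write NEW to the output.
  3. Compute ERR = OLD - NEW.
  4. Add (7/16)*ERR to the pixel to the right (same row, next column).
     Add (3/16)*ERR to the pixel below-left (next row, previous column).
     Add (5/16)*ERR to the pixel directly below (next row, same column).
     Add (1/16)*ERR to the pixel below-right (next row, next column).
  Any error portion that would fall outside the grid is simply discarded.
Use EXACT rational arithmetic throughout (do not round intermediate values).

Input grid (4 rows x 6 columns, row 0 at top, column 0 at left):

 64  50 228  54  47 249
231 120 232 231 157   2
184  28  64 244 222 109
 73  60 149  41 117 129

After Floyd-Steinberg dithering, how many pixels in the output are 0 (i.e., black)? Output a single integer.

Answer: 12

Derivation:
(0,0): OLD=64 → NEW=0, ERR=64
(0,1): OLD=78 → NEW=0, ERR=78
(0,2): OLD=2097/8 → NEW=255, ERR=57/8
(0,3): OLD=7311/128 → NEW=0, ERR=7311/128
(0,4): OLD=147433/2048 → NEW=0, ERR=147433/2048
(0,5): OLD=9191263/32768 → NEW=255, ERR=835423/32768
(1,0): OLD=2125/8 → NEW=255, ERR=85/8
(1,1): OLD=9879/64 → NEW=255, ERR=-6441/64
(1,2): OLD=421439/2048 → NEW=255, ERR=-100801/2048
(1,3): OLD=1976393/8192 → NEW=255, ERR=-112567/8192
(1,4): OLD=95333865/524288 → NEW=255, ERR=-38359575/524288
(1,5): OLD=-147163121/8388608 → NEW=0, ERR=-147163121/8388608
(2,0): OLD=172493/1024 → NEW=255, ERR=-88627/1024
(2,1): OLD=-1634477/32768 → NEW=0, ERR=-1634477/32768
(2,2): OLD=9400417/524288 → NEW=0, ERR=9400417/524288
(2,3): OLD=967859025/4194304 → NEW=255, ERR=-101688495/4194304
(2,4): OLD=24747172715/134217728 → NEW=255, ERR=-9478347925/134217728
(2,5): OLD=146134181277/2147483648 → NEW=0, ERR=146134181277/2147483648
(3,0): OLD=19189273/524288 → NEW=0, ERR=19189273/524288
(3,1): OLD=244853729/4194304 → NEW=0, ERR=244853729/4194304
(3,2): OLD=5787467489/33554432 → NEW=255, ERR=-2768912671/33554432
(3,3): OLD=-31781421443/2147483648 → NEW=0, ERR=-31781421443/2147483648
(3,4): OLD=1712844819673/17179869184 → NEW=0, ERR=1712844819673/17179869184
(3,5): OLD=52081302450167/274877906944 → NEW=255, ERR=-18012563820553/274877906944
Output grid:
  Row 0: ..#..#  (4 black, running=4)
  Row 1: #####.  (1 black, running=5)
  Row 2: #..##.  (3 black, running=8)
  Row 3: ..#..#  (4 black, running=12)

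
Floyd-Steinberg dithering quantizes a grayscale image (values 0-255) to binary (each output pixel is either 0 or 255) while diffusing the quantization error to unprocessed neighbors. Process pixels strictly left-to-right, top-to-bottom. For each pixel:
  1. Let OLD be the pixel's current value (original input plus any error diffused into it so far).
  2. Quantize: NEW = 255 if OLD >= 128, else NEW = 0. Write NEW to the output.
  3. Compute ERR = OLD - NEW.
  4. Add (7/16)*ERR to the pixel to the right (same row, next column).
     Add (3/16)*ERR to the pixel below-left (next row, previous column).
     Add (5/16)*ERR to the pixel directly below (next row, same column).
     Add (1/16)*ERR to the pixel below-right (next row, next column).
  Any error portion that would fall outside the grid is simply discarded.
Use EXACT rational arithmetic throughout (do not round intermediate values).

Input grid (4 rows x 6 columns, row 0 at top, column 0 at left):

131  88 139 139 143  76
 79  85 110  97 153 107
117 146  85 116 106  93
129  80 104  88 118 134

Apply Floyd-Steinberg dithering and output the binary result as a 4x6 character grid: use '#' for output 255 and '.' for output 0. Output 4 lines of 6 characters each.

Answer: #.#.#.
..#.#.
#..#.#
.#..#.

Derivation:
(0,0): OLD=131 → NEW=255, ERR=-124
(0,1): OLD=135/4 → NEW=0, ERR=135/4
(0,2): OLD=9841/64 → NEW=255, ERR=-6479/64
(0,3): OLD=96983/1024 → NEW=0, ERR=96983/1024
(0,4): OLD=3021793/16384 → NEW=255, ERR=-1156127/16384
(0,5): OLD=11830055/262144 → NEW=0, ERR=11830055/262144
(1,0): OLD=2981/64 → NEW=0, ERR=2981/64
(1,1): OLD=45667/512 → NEW=0, ERR=45667/512
(1,2): OLD=2248767/16384 → NEW=255, ERR=-1929153/16384
(1,3): OLD=3638883/65536 → NEW=0, ERR=3638883/65536
(1,4): OLD=711444889/4194304 → NEW=255, ERR=-358102631/4194304
(1,5): OLD=5324365919/67108864 → NEW=0, ERR=5324365919/67108864
(2,0): OLD=1214705/8192 → NEW=255, ERR=-874255/8192
(2,1): OLD=28315851/262144 → NEW=0, ERR=28315851/262144
(2,2): OLD=467442657/4194304 → NEW=0, ERR=467442657/4194304
(2,3): OLD=5326499161/33554432 → NEW=255, ERR=-3229880999/33554432
(2,4): OLD=59649402827/1073741824 → NEW=0, ERR=59649402827/1073741824
(2,5): OLD=2349548653885/17179869184 → NEW=255, ERR=-2031317988035/17179869184
(3,0): OLD=486131969/4194304 → NEW=0, ERR=486131969/4194304
(3,1): OLD=5995805197/33554432 → NEW=255, ERR=-2560574963/33554432
(3,2): OLD=25271521159/268435456 → NEW=0, ERR=25271521159/268435456
(3,3): OLD=2001263649477/17179869184 → NEW=0, ERR=2001263649477/17179869184
(3,4): OLD=21734368878149/137438953472 → NEW=255, ERR=-13312564257211/137438953472
(3,5): OLD=127863570483947/2199023255552 → NEW=0, ERR=127863570483947/2199023255552
Row 0: #.#.#.
Row 1: ..#.#.
Row 2: #..#.#
Row 3: .#..#.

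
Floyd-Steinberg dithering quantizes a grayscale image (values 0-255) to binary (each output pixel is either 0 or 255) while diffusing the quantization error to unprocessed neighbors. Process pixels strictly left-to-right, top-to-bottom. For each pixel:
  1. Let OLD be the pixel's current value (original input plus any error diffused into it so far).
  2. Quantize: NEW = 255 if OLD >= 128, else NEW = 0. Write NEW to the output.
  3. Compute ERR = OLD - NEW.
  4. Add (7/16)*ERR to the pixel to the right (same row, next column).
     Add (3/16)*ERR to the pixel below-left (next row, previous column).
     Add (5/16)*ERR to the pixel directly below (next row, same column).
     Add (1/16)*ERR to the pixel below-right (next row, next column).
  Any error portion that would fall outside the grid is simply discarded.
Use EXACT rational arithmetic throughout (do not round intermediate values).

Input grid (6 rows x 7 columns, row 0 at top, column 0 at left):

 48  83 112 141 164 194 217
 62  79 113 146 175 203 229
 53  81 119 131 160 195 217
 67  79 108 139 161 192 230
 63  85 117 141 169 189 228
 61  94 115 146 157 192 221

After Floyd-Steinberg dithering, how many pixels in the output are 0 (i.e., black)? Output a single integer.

(0,0): OLD=48 → NEW=0, ERR=48
(0,1): OLD=104 → NEW=0, ERR=104
(0,2): OLD=315/2 → NEW=255, ERR=-195/2
(0,3): OLD=3147/32 → NEW=0, ERR=3147/32
(0,4): OLD=105997/512 → NEW=255, ERR=-24563/512
(0,5): OLD=1417307/8192 → NEW=255, ERR=-671653/8192
(0,6): OLD=23741053/131072 → NEW=255, ERR=-9682307/131072
(1,0): OLD=193/2 → NEW=0, ERR=193/2
(1,1): OLD=2215/16 → NEW=255, ERR=-1865/16
(1,2): OLD=28915/512 → NEW=0, ERR=28915/512
(1,3): OLD=381647/2048 → NEW=255, ERR=-140593/2048
(1,4): OLD=15826629/131072 → NEW=0, ERR=15826629/131072
(1,5): OLD=223720485/1048576 → NEW=255, ERR=-43666395/1048576
(1,6): OLD=3063053835/16777216 → NEW=255, ERR=-1215136245/16777216
(2,0): OLD=15693/256 → NEW=0, ERR=15693/256
(2,1): OLD=721007/8192 → NEW=0, ERR=721007/8192
(2,2): OLD=20315821/131072 → NEW=255, ERR=-13107539/131072
(2,3): OLD=96433253/1048576 → NEW=0, ERR=96433253/1048576
(2,4): OLD=1894734845/8388608 → NEW=255, ERR=-244360195/8388608
(2,5): OLD=43810959367/268435456 → NEW=255, ERR=-24640081913/268435456
(2,6): OLD=651137833121/4294967296 → NEW=255, ERR=-444078827359/4294967296
(3,0): OLD=13455725/131072 → NEW=0, ERR=13455725/131072
(3,1): OLD=143128921/1048576 → NEW=255, ERR=-124257959/1048576
(3,2): OLD=399710355/8388608 → NEW=0, ERR=399710355/8388608
(3,3): OLD=5934900929/33554432 → NEW=255, ERR=-2621479231/33554432
(3,4): OLD=456355933549/4294967296 → NEW=0, ERR=456355933549/4294967296
(3,5): OLD=6480037806599/34359738368 → NEW=255, ERR=-2281695477241/34359738368
(3,6): OLD=89554885274329/549755813888 → NEW=255, ERR=-50632847267111/549755813888
(4,0): OLD=1222419731/16777216 → NEW=0, ERR=1222419731/16777216
(4,1): OLD=25553910087/268435456 → NEW=0, ERR=25553910087/268435456
(4,2): OLD=650616661993/4294967296 → NEW=255, ERR=-444599998487/4294967296
(4,3): OLD=3236609512467/34359738368 → NEW=0, ERR=3236609512467/34359738368
(4,4): OLD=62144877656017/274877906944 → NEW=255, ERR=-7948988614703/274877906944
(4,5): OLD=1275155120105129/8796093022208 → NEW=255, ERR=-967848600557911/8796093022208
(4,6): OLD=20678465317566831/140737488355328 → NEW=255, ERR=-15209594213041809/140737488355328
(5,0): OLD=436448313797/4294967296 → NEW=0, ERR=436448313797/4294967296
(5,1): OLD=5269110636199/34359738368 → NEW=255, ERR=-3492622647641/34359738368
(5,2): OLD=16985144576345/274877906944 → NEW=0, ERR=16985144576345/274877906944
(5,3): OLD=419086908703501/2199023255552 → NEW=255, ERR=-141664021462259/2199023255552
(5,4): OLD=14782381126008583/140737488355328 → NEW=0, ERR=14782381126008583/140737488355328
(5,5): OLD=204347839627570727/1125899906842624 → NEW=255, ERR=-82756636617298393/1125899906842624
(5,6): OLD=2669617224881344745/18014398509481984 → NEW=255, ERR=-1924054395036561175/18014398509481984
Output grid:
  Row 0: ..#.###  (3 black, running=3)
  Row 1: .#.#.##  (3 black, running=6)
  Row 2: ..#.###  (3 black, running=9)
  Row 3: .#.#.##  (3 black, running=12)
  Row 4: ..#.###  (3 black, running=15)
  Row 5: .#.#.##  (3 black, running=18)

Answer: 18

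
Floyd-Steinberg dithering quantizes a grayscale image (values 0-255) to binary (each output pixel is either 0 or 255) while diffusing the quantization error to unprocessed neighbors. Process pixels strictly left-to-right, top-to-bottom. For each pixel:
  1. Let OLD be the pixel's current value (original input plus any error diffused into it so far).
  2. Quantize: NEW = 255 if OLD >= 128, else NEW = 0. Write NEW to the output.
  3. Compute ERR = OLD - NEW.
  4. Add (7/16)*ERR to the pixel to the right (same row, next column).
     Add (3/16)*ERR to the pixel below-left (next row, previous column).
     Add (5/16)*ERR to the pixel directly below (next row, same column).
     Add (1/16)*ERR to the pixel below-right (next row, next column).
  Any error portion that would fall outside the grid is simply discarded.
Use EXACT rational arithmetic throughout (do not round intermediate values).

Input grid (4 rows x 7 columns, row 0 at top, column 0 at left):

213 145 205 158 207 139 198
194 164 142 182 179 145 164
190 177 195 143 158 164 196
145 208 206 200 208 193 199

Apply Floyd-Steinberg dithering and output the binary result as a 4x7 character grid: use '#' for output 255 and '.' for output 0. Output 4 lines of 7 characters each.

Answer: #.###.#
##.##.#
#.#.###
#####.#

Derivation:
(0,0): OLD=213 → NEW=255, ERR=-42
(0,1): OLD=1013/8 → NEW=0, ERR=1013/8
(0,2): OLD=33331/128 → NEW=255, ERR=691/128
(0,3): OLD=328421/2048 → NEW=255, ERR=-193819/2048
(0,4): OLD=5426243/32768 → NEW=255, ERR=-2929597/32768
(0,5): OLD=52368853/524288 → NEW=0, ERR=52368853/524288
(0,6): OLD=2027526355/8388608 → NEW=255, ERR=-111568685/8388608
(1,0): OLD=26191/128 → NEW=255, ERR=-6449/128
(1,1): OLD=184233/1024 → NEW=255, ERR=-76887/1024
(1,2): OLD=3309789/32768 → NEW=0, ERR=3309789/32768
(1,3): OLD=23617881/131072 → NEW=255, ERR=-9805479/131072
(1,4): OLD=1100128555/8388608 → NEW=255, ERR=-1038966485/8388608
(1,5): OLD=7646815259/67108864 → NEW=0, ERR=7646815259/67108864
(1,6): OLD=231861831733/1073741824 → NEW=255, ERR=-41942333387/1073741824
(2,0): OLD=2624339/16384 → NEW=255, ERR=-1553581/16384
(2,1): OLD=67025345/524288 → NEW=0, ERR=67025345/524288
(2,2): OLD=2212707203/8388608 → NEW=255, ERR=73612163/8388608
(2,3): OLD=7150536747/67108864 → NEW=0, ERR=7150536747/67108864
(2,4): OLD=98033173275/536870912 → NEW=255, ERR=-38868909285/536870912
(2,5): OLD=2626264326665/17179869184 → NEW=255, ERR=-1754602315255/17179869184
(2,6): OLD=40196051589583/274877906944 → NEW=255, ERR=-29897814681137/274877906944
(3,0): OLD=1168851235/8388608 → NEW=255, ERR=-970243805/8388608
(3,1): OLD=12956505703/67108864 → NEW=255, ERR=-4156254617/67108864
(3,2): OLD=112536187173/536870912 → NEW=255, ERR=-24365895387/536870912
(3,3): OLD=430387892787/2147483648 → NEW=255, ERR=-117220437453/2147483648
(3,4): OLD=40957965122851/274877906944 → NEW=255, ERR=-29135901147869/274877906944
(3,5): OLD=197454578895129/2199023255552 → NEW=0, ERR=197454578895129/2199023255552
(3,6): OLD=6963370414345351/35184372088832 → NEW=255, ERR=-2008644468306809/35184372088832
Row 0: #.###.#
Row 1: ##.##.#
Row 2: #.#.###
Row 3: #####.#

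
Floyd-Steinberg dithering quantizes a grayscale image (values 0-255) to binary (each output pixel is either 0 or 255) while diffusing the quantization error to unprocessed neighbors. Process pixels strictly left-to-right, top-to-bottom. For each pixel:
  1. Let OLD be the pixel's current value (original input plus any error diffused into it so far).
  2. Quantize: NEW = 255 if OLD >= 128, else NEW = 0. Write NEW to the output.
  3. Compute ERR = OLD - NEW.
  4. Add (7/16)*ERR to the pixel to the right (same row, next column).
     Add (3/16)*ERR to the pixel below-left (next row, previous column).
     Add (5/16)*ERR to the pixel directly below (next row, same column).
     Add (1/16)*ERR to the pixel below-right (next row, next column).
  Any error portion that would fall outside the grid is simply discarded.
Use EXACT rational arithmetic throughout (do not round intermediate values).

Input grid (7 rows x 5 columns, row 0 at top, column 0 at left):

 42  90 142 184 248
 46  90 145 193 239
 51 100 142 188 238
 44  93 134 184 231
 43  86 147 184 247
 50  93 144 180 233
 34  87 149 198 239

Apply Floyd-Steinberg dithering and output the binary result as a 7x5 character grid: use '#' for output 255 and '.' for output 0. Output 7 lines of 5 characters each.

Answer: ..###
.#.##
..#.#
.#.##
..###
.#.##
..###

Derivation:
(0,0): OLD=42 → NEW=0, ERR=42
(0,1): OLD=867/8 → NEW=0, ERR=867/8
(0,2): OLD=24245/128 → NEW=255, ERR=-8395/128
(0,3): OLD=318067/2048 → NEW=255, ERR=-204173/2048
(0,4): OLD=6697253/32768 → NEW=255, ERR=-1658587/32768
(1,0): OLD=10169/128 → NEW=0, ERR=10169/128
(1,1): OLD=152527/1024 → NEW=255, ERR=-108593/1024
(1,2): OLD=2168891/32768 → NEW=0, ERR=2168891/32768
(1,3): OLD=23227775/131072 → NEW=255, ERR=-10195585/131072
(1,4): OLD=383611421/2097152 → NEW=255, ERR=-151162339/2097152
(2,0): OLD=916565/16384 → NEW=0, ERR=916565/16384
(2,1): OLD=56995767/524288 → NEW=0, ERR=56995767/524288
(2,2): OLD=1585717349/8388608 → NEW=255, ERR=-553377691/8388608
(2,3): OLD=16837989855/134217728 → NEW=0, ERR=16837989855/134217728
(2,4): OLD=570154809689/2147483648 → NEW=255, ERR=22546479449/2147483648
(3,0): OLD=686736453/8388608 → NEW=0, ERR=686736453/8388608
(3,1): OLD=10329106721/67108864 → NEW=255, ERR=-6783653599/67108864
(3,2): OLD=213626329083/2147483648 → NEW=0, ERR=213626329083/2147483648
(3,3): OLD=1136323762643/4294967296 → NEW=255, ERR=41107102163/4294967296
(3,4): OLD=16926229311007/68719476736 → NEW=255, ERR=-597237256673/68719476736
(4,0): OLD=53289395755/1073741824 → NEW=0, ERR=53289395755/1073741824
(4,1): OLD=3432287983595/34359738368 → NEW=0, ERR=3432287983595/34359738368
(4,2): OLD=119443566662565/549755813888 → NEW=255, ERR=-20744165878875/549755813888
(4,3): OLD=1539935146403563/8796093022208 → NEW=255, ERR=-703068574259477/8796093022208
(4,4): OLD=29542635104908781/140737488355328 → NEW=255, ERR=-6345424425699859/140737488355328
(5,0): OLD=46310957965985/549755813888 → NEW=0, ERR=46310957965985/549755813888
(5,1): OLD=690924034252387/4398046511104 → NEW=255, ERR=-430577826079133/4398046511104
(5,2): OLD=11348035488771259/140737488355328 → NEW=0, ERR=11348035488771259/140737488355328
(5,3): OLD=101041987300473429/562949953421312 → NEW=255, ERR=-42510250821961131/562949953421312
(5,4): OLD=1629200793334319511/9007199254740992 → NEW=255, ERR=-667635016624633449/9007199254740992
(6,0): OLD=2953242142442577/70368744177664 → NEW=0, ERR=2953242142442577/70368744177664
(6,1): OLD=214259233317757311/2251799813685248 → NEW=0, ERR=214259233317757311/2251799813685248
(6,2): OLD=7045369371335583461/36028797018963968 → NEW=255, ERR=-2141973868500228379/36028797018963968
(6,3): OLD=80435608499178530967/576460752303423488 → NEW=255, ERR=-66561883338194458473/576460752303423488
(6,4): OLD=1481279031279359306977/9223372036854775808 → NEW=255, ERR=-870680838118608524063/9223372036854775808
Row 0: ..###
Row 1: .#.##
Row 2: ..#.#
Row 3: .#.##
Row 4: ..###
Row 5: .#.##
Row 6: ..###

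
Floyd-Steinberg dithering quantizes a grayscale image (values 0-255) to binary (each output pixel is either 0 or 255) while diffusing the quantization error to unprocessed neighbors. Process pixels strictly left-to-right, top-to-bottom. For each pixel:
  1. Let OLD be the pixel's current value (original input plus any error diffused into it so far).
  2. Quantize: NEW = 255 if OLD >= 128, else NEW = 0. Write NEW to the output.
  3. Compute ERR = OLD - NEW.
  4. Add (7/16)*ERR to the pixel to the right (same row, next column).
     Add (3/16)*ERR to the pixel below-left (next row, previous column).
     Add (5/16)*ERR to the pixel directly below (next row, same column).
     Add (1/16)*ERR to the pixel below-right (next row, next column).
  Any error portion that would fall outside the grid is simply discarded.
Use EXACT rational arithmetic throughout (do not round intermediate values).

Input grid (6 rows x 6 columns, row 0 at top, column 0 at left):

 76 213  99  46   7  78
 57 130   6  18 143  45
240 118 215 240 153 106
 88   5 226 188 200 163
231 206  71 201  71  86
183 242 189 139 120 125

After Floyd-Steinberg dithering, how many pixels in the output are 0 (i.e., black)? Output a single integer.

(0,0): OLD=76 → NEW=0, ERR=76
(0,1): OLD=985/4 → NEW=255, ERR=-35/4
(0,2): OLD=6091/64 → NEW=0, ERR=6091/64
(0,3): OLD=89741/1024 → NEW=0, ERR=89741/1024
(0,4): OLD=742875/16384 → NEW=0, ERR=742875/16384
(0,5): OLD=25647357/262144 → NEW=0, ERR=25647357/262144
(1,0): OLD=5063/64 → NEW=0, ERR=5063/64
(1,1): OLD=94449/512 → NEW=255, ERR=-36111/512
(1,2): OLD=340293/16384 → NEW=0, ERR=340293/16384
(1,3): OLD=4516961/65536 → NEW=0, ERR=4516961/65536
(1,4): OLD=885606147/4194304 → NEW=255, ERR=-183941373/4194304
(1,5): OLD=3974273829/67108864 → NEW=0, ERR=3974273829/67108864
(2,0): OLD=2060267/8192 → NEW=255, ERR=-28693/8192
(2,1): OLD=27070537/262144 → NEW=0, ERR=27070537/262144
(2,2): OLD=1154207259/4194304 → NEW=255, ERR=84659739/4194304
(2,3): OLD=8839731971/33554432 → NEW=255, ERR=283351811/33554432
(2,4): OLD=170082304137/1073741824 → NEW=255, ERR=-103721860983/1073741824
(2,5): OLD=1365866021455/17179869184 → NEW=0, ERR=1365866021455/17179869184
(3,0): OLD=445719483/4194304 → NEW=0, ERR=445719483/4194304
(3,1): OLD=2930256031/33554432 → NEW=0, ERR=2930256031/33554432
(3,2): OLD=74773046029/268435456 → NEW=255, ERR=6322004749/268435456
(3,3): OLD=3162675139559/17179869184 → NEW=255, ERR=-1218191502361/17179869184
(3,4): OLD=21196583092615/137438953472 → NEW=255, ERR=-13850350042745/137438953472
(3,5): OLD=302846583008137/2199023255552 → NEW=255, ERR=-257904347157623/2199023255552
(4,0): OLD=150636728085/536870912 → NEW=255, ERR=13734645525/536870912
(4,1): OLD=2195073649425/8589934592 → NEW=255, ERR=4640328465/8589934592
(4,2): OLD=19450054092003/274877906944 → NEW=0, ERR=19450054092003/274877906944
(4,3): OLD=846074039793551/4398046511104 → NEW=255, ERR=-275427820537969/4398046511104
(4,4): OLD=-1007153021540993/70368744177664 → NEW=0, ERR=-1007153021540993/70368744177664
(4,5): OLD=41421246070573593/1125899906842624 → NEW=0, ERR=41421246070573593/1125899906842624
(5,0): OLD=26264021112771/137438953472 → NEW=255, ERR=-8782912022589/137438953472
(5,1): OLD=1007491240710131/4398046511104 → NEW=255, ERR=-114010619621389/4398046511104
(5,2): OLD=6616857513074593/35184372088832 → NEW=255, ERR=-2355157369577567/35184372088832
(5,3): OLD=103451413016931067/1125899906842624 → NEW=0, ERR=103451413016931067/1125899906842624
(5,4): OLD=357383710835884603/2251799813685248 → NEW=255, ERR=-216825241653853637/2251799813685248
(5,5): OLD=3367806499809944695/36028797018963968 → NEW=0, ERR=3367806499809944695/36028797018963968
Output grid:
  Row 0: .#....  (5 black, running=5)
  Row 1: .#..#.  (4 black, running=9)
  Row 2: #.###.  (2 black, running=11)
  Row 3: ..####  (2 black, running=13)
  Row 4: ##.#..  (3 black, running=16)
  Row 5: ###.#.  (2 black, running=18)

Answer: 18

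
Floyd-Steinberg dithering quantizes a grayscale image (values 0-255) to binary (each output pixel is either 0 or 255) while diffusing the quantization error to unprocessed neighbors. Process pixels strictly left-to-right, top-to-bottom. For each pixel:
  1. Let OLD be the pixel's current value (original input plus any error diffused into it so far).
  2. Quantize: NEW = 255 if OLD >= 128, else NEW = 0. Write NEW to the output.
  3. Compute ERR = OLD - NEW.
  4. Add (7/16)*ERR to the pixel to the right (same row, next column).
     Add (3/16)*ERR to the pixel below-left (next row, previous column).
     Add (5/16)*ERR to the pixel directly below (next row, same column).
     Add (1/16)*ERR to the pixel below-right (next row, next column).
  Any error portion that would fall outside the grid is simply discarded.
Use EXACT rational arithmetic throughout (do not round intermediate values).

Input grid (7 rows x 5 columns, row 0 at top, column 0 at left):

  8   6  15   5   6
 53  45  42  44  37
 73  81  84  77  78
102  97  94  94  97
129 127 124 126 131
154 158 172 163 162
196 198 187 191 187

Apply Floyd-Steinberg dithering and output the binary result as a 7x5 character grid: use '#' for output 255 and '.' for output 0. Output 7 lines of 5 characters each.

(0,0): OLD=8 → NEW=0, ERR=8
(0,1): OLD=19/2 → NEW=0, ERR=19/2
(0,2): OLD=613/32 → NEW=0, ERR=613/32
(0,3): OLD=6851/512 → NEW=0, ERR=6851/512
(0,4): OLD=97109/8192 → NEW=0, ERR=97109/8192
(1,0): OLD=1833/32 → NEW=0, ERR=1833/32
(1,1): OLD=19743/256 → NEW=0, ERR=19743/256
(1,2): OLD=694923/8192 → NEW=0, ERR=694923/8192
(1,3): OLD=2906991/32768 → NEW=0, ERR=2906991/32768
(1,4): OLD=42128237/524288 → NEW=0, ERR=42128237/524288
(2,0): OLD=431557/4096 → NEW=0, ERR=431557/4096
(2,1): OLD=22371527/131072 → NEW=255, ERR=-11051833/131072
(2,2): OLD=199384085/2097152 → NEW=0, ERR=199384085/2097152
(2,3): OLD=5593056111/33554432 → NEW=255, ERR=-2963324049/33554432
(2,4): OLD=37590457417/536870912 → NEW=0, ERR=37590457417/536870912
(3,0): OLD=249803125/2097152 → NEW=0, ERR=249803125/2097152
(3,1): OLD=2469182289/16777216 → NEW=255, ERR=-1809007791/16777216
(3,2): OLD=29371242059/536870912 → NEW=0, ERR=29371242059/536870912
(3,3): OLD=117475040019/1073741824 → NEW=0, ERR=117475040019/1073741824
(3,4): OLD=2769850795583/17179869184 → NEW=255, ERR=-1611015846337/17179869184
(4,0): OLD=39193275451/268435456 → NEW=255, ERR=-29257765829/268435456
(4,1): OLD=543935051195/8589934592 → NEW=0, ERR=543935051195/8589934592
(4,2): OLD=25092863925077/137438953472 → NEW=255, ERR=-9954069210283/137438953472
(4,3): OLD=251437128994747/2199023255552 → NEW=0, ERR=251437128994747/2199023255552
(4,4): OLD=5578751386903453/35184372088832 → NEW=255, ERR=-3393263495748707/35184372088832
(5,0): OLD=18116161455633/137438953472 → NEW=255, ERR=-16930771679727/137438953472
(5,1): OLD=113801446489715/1099511627776 → NEW=0, ERR=113801446489715/1099511627776
(5,2): OLD=7742165473402635/35184372088832 → NEW=255, ERR=-1229849409249525/35184372088832
(5,3): OLD=22634708664357093/140737488355328 → NEW=255, ERR=-13253350866251547/140737488355328
(5,4): OLD=220244820093939015/2251799813685248 → NEW=0, ERR=220244820093939015/2251799813685248
(6,0): OLD=3112241936985601/17592186044416 → NEW=255, ERR=-1373765504340479/17592186044416
(6,1): OLD=102415779377248783/562949953421312 → NEW=255, ERR=-41136458745185777/562949953421312
(6,2): OLD=1197229226888018581/9007199254740992 → NEW=255, ERR=-1099606583070934379/9007199254740992
(6,3): OLD=17915778956150825639/144115188075855872 → NEW=0, ERR=17915778956150825639/144115188075855872
(6,4): OLD=613510006559035449169/2305843009213693952 → NEW=255, ERR=25520039209543491409/2305843009213693952
Row 0: .....
Row 1: .....
Row 2: .#.#.
Row 3: .#..#
Row 4: #.#.#
Row 5: #.##.
Row 6: ###.#

Answer: .....
.....
.#.#.
.#..#
#.#.#
#.##.
###.#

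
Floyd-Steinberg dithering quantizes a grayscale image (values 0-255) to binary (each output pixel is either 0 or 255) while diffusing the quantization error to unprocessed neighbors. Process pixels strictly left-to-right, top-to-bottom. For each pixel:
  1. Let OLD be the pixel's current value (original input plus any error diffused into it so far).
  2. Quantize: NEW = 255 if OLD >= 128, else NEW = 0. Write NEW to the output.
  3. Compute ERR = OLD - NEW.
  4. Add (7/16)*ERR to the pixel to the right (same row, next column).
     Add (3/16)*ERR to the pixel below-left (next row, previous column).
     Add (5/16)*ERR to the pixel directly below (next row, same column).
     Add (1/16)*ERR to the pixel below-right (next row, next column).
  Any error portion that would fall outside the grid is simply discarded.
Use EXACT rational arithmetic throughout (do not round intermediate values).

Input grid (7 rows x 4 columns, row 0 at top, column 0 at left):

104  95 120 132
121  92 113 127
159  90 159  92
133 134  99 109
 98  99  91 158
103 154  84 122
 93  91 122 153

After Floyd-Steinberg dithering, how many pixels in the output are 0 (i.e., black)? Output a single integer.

Answer: 15

Derivation:
(0,0): OLD=104 → NEW=0, ERR=104
(0,1): OLD=281/2 → NEW=255, ERR=-229/2
(0,2): OLD=2237/32 → NEW=0, ERR=2237/32
(0,3): OLD=83243/512 → NEW=255, ERR=-47317/512
(1,0): OLD=4225/32 → NEW=255, ERR=-3935/32
(1,1): OLD=5639/256 → NEW=0, ERR=5639/256
(1,2): OLD=983027/8192 → NEW=0, ERR=983027/8192
(1,3): OLD=20314645/131072 → NEW=255, ERR=-13108715/131072
(2,0): OLD=510781/4096 → NEW=0, ERR=510781/4096
(2,1): OLD=21791375/131072 → NEW=255, ERR=-11631985/131072
(2,2): OLD=36778307/262144 → NEW=255, ERR=-30068413/262144
(2,3): OLD=75766791/4194304 → NEW=0, ERR=75766791/4194304
(3,0): OLD=325750221/2097152 → NEW=255, ERR=-209023539/2097152
(3,1): OLD=1642448275/33554432 → NEW=0, ERR=1642448275/33554432
(3,2): OLD=44244188717/536870912 → NEW=0, ERR=44244188717/536870912
(3,3): OLD=1232922827963/8589934592 → NEW=255, ERR=-957510492997/8589934592
(4,0): OLD=40818811081/536870912 → NEW=0, ERR=40818811081/536870912
(4,1): OLD=673376802171/4294967296 → NEW=255, ERR=-421839858309/4294967296
(4,2): OLD=7688657126395/137438953472 → NEW=0, ERR=7688657126395/137438953472
(4,3): OLD=335991947133773/2199023255552 → NEW=255, ERR=-224758983031987/2199023255552
(5,0): OLD=7445338972121/68719476736 → NEW=0, ERR=7445338972121/68719476736
(5,1): OLD=408905536651183/2199023255552 → NEW=255, ERR=-151845393514577/2199023255552
(5,2): OLD=50543847325665/1099511627776 → NEW=0, ERR=50543847325665/1099511627776
(5,3): OLD=3999330856259199/35184372088832 → NEW=0, ERR=3999330856259199/35184372088832
(6,0): OLD=4007864659257005/35184372088832 → NEW=0, ERR=4007864659257005/35184372088832
(6,1): OLD=75800089791962059/562949953421312 → NEW=255, ERR=-67752148330472501/562949953421312
(6,2): OLD=907100980279505757/9007199254740992 → NEW=0, ERR=907100980279505757/9007199254740992
(6,3): OLD=33932529330866111115/144115188075855872 → NEW=255, ERR=-2816843628477136245/144115188075855872
Output grid:
  Row 0: .#.#  (2 black, running=2)
  Row 1: #..#  (2 black, running=4)
  Row 2: .##.  (2 black, running=6)
  Row 3: #..#  (2 black, running=8)
  Row 4: .#.#  (2 black, running=10)
  Row 5: .#..  (3 black, running=13)
  Row 6: .#.#  (2 black, running=15)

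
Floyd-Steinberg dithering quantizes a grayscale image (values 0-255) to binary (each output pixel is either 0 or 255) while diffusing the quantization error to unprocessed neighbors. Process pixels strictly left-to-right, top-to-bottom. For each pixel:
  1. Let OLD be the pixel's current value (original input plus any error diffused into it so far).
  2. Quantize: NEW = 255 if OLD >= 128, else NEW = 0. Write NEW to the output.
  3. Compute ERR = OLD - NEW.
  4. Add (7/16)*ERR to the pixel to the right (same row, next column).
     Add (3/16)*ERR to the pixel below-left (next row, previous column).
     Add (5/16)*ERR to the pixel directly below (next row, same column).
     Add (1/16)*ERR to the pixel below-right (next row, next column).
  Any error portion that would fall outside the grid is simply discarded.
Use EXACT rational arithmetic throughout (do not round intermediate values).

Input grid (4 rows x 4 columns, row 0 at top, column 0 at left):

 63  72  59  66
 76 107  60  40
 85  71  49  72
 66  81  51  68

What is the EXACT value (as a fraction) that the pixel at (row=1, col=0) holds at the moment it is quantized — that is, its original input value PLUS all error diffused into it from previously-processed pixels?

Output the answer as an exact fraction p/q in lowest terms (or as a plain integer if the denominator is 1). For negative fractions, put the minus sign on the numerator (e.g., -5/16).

(0,0): OLD=63 → NEW=0, ERR=63
(0,1): OLD=1593/16 → NEW=0, ERR=1593/16
(0,2): OLD=26255/256 → NEW=0, ERR=26255/256
(0,3): OLD=454121/4096 → NEW=0, ERR=454121/4096
(1,0): OLD=29275/256 → NEW=0, ERR=29275/256
Target (1,0): original=76, with diffused error = 29275/256

Answer: 29275/256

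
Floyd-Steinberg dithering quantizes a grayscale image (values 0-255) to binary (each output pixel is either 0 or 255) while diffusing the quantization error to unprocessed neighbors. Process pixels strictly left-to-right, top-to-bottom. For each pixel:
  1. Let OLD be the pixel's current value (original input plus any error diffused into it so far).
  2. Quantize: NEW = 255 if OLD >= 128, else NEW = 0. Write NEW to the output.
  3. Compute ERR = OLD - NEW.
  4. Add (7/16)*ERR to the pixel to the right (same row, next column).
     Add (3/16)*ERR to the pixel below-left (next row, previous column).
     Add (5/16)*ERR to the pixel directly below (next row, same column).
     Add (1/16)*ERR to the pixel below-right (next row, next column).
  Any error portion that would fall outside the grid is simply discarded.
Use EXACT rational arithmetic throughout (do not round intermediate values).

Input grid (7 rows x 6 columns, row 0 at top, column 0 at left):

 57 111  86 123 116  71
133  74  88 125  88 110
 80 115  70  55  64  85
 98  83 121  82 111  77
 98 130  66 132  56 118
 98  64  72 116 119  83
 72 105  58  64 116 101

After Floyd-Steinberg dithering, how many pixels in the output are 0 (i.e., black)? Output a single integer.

(0,0): OLD=57 → NEW=0, ERR=57
(0,1): OLD=2175/16 → NEW=255, ERR=-1905/16
(0,2): OLD=8681/256 → NEW=0, ERR=8681/256
(0,3): OLD=564575/4096 → NEW=255, ERR=-479905/4096
(0,4): OLD=4242841/65536 → NEW=0, ERR=4242841/65536
(0,5): OLD=104148783/1048576 → NEW=0, ERR=104148783/1048576
(1,0): OLD=32893/256 → NEW=255, ERR=-32387/256
(1,1): OLD=-17685/2048 → NEW=0, ERR=-17685/2048
(1,2): OLD=4286663/65536 → NEW=0, ERR=4286663/65536
(1,3): OLD=34409275/262144 → NEW=255, ERR=-32437445/262144
(1,4): OLD=1097164497/16777216 → NEW=0, ERR=1097164497/16777216
(1,5): OLD=46626121575/268435456 → NEW=255, ERR=-21824919705/268435456
(2,0): OLD=1272905/32768 → NEW=0, ERR=1272905/32768
(2,1): OLD=140146227/1048576 → NEW=255, ERR=-127240653/1048576
(2,2): OLD=228349529/16777216 → NEW=0, ERR=228349529/16777216
(2,3): OLD=5185646801/134217728 → NEW=0, ERR=5185646801/134217728
(2,4): OLD=336559419123/4294967296 → NEW=0, ERR=336559419123/4294967296
(2,5): OLD=6731951991253/68719476736 → NEW=0, ERR=6731951991253/68719476736
(3,0): OLD=1466110009/16777216 → NEW=0, ERR=1466110009/16777216
(3,1): OLD=11850218309/134217728 → NEW=0, ERR=11850218309/134217728
(3,2): OLD=175600583775/1073741824 → NEW=255, ERR=-98203581345/1073741824
(3,3): OLD=4783136039645/68719476736 → NEW=0, ERR=4783136039645/68719476736
(3,4): OLD=102651701813181/549755813888 → NEW=255, ERR=-37536030728259/549755813888
(3,5): OLD=726904632910067/8796093022208 → NEW=0, ERR=726904632910067/8796093022208
(4,0): OLD=304648452791/2147483648 → NEW=255, ERR=-242959877449/2147483648
(4,1): OLD=3312504903499/34359738368 → NEW=0, ERR=3312504903499/34359738368
(4,2): OLD=107934409944945/1099511627776 → NEW=0, ERR=107934409944945/1099511627776
(4,3): OLD=3134583658982293/17592186044416 → NEW=255, ERR=-1351423782343787/17592186044416
(4,4): OLD=5882777926478309/281474976710656 → NEW=0, ERR=5882777926478309/281474976710656
(4,5): OLD=669690495047808803/4503599627370496 → NEW=255, ERR=-478727409931667677/4503599627370496
(5,0): OLD=44376794275601/549755813888 → NEW=0, ERR=44376794275601/549755813888
(5,1): OLD=2476583583841825/17592186044416 → NEW=255, ERR=-2009423857484255/17592186044416
(5,2): OLD=6238357639966587/140737488355328 → NEW=0, ERR=6238357639966587/140737488355328
(5,3): OLD=546920203872347641/4503599627370496 → NEW=0, ERR=546920203872347641/4503599627370496
(5,4): OLD=1386471329207888761/9007199254740992 → NEW=255, ERR=-910364480751064199/9007199254740992
(5,5): OLD=989984039369217101/144115188075855872 → NEW=0, ERR=989984039369217101/144115188075855872
(6,0): OLD=21338213834810627/281474976710656 → NEW=0, ERR=21338213834810627/281474976710656
(6,1): OLD=521642613627743303/4503599627370496 → NEW=0, ERR=521642613627743303/4503599627370496
(6,2): OLD=2488831019022437743/18014398509481984 → NEW=255, ERR=-2104840600895468177/18014398509481984
(6,3): OLD=9987586838297565139/288230376151711744 → NEW=0, ERR=9987586838297565139/288230376151711744
(6,4): OLD=500153166369535232627/4611686018427387904 → NEW=0, ERR=500153166369535232627/4611686018427387904
(6,5): OLD=10645847602519935347525/73786976294838206464 → NEW=255, ERR=-8169831352663807300795/73786976294838206464
Output grid:
  Row 0: .#.#..  (4 black, running=4)
  Row 1: #..#.#  (3 black, running=7)
  Row 2: .#....  (5 black, running=12)
  Row 3: ..#.#.  (4 black, running=16)
  Row 4: #..#.#  (3 black, running=19)
  Row 5: .#..#.  (4 black, running=23)
  Row 6: ..#..#  (4 black, running=27)

Answer: 27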